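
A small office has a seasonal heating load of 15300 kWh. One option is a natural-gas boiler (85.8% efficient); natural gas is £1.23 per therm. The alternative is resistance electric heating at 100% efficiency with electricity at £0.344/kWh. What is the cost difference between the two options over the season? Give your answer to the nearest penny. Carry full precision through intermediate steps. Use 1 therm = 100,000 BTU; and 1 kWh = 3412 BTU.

Heat load = 15300 kWh × 3412 = 52,203,600 BTU
Gas: input = 52,203,600 / 0.858 = 60,843,357 BTU = 608.4 therm → 608.4 × £1.23 = £748.37
Electric: 52,203,600 BTU / 3412 = 15,300 kWh → × £0.344 = £5,263.20
Difference = |£748.37 − £5,263.20| = £4,514.83

£4514.83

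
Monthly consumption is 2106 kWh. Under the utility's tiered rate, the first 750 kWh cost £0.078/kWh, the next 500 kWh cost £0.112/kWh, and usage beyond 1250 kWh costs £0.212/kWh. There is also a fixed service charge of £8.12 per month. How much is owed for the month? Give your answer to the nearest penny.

£304.09

First 750 kWh × £0.078 = £58.50
Next 500 kWh × £0.112 = £56.00
Remaining 856 kWh × £0.212 = £181.47
Energy charge = £295.97; + service £8.12 = £304.09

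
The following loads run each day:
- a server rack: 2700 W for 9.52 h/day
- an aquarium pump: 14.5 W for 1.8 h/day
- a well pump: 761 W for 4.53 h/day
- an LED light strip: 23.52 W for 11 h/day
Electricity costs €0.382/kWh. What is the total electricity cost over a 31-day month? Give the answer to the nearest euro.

server rack: 2700 W × 9.52 h × 31 d = 796,824 Wh = 796.8 kWh
aquarium pump: 14.5 W × 1.8 h × 31 d = 809 Wh = 0.8091 kWh
well pump: 761 W × 4.53 h × 31 d = 106,867 Wh = 106.9 kWh
LED light strip: 23.52 W × 11 h × 31 d = 8,020 Wh = 8.02 kWh
Total energy = 796.8 + 0.8091 + 106.9 + 8.02 = 912.5 kWh
Cost = 912.5 kWh × €0.382 = €348.58 ≈ €349

€349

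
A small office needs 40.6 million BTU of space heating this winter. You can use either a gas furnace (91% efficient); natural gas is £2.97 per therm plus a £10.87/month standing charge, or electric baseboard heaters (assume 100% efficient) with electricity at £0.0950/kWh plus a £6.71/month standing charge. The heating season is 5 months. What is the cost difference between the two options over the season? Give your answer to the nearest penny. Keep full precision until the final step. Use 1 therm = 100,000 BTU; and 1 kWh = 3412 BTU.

Heat load = 40.6 × 10⁶ BTU = 40,600,000 BTU
Gas: input = 40,600,000 / 0.91 = 44,615,385 BTU = 446.2 therm → 446.2 × £2.97 = £1,325.08; + 5 × £10.87 standing = £1,379.43
Electric: 40,600,000 BTU / 3412 = 11,900 kWh → × £0.0950 = £1,130.42; + 5 × £6.71 standing = £1,163.97
Difference = |£1,379.43 − £1,163.97| = £215.45

£215.45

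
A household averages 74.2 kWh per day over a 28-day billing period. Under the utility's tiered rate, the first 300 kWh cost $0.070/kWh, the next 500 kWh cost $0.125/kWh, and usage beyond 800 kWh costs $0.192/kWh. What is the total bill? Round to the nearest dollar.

$329

Usage = 74.2 kWh/day × 28 days = 2077.6 kWh
First 300 kWh × $0.070 = $21.00
Next 500 kWh × $0.125 = $62.50
Remaining 1277.6 kWh × $0.192 = $245.30
Total = $328.80 ≈ $329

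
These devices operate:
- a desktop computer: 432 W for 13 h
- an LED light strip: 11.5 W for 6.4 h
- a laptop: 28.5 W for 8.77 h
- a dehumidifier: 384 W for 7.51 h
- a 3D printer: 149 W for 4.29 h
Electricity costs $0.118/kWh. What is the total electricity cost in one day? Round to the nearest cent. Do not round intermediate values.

$1.12

desktop computer: 432 W × 13 h = 5,616 Wh = 5.616 kWh
LED light strip: 11.5 W × 6.4 h = 74 Wh = 0.0736 kWh
laptop: 28.5 W × 8.77 h = 250 Wh = 0.2499 kWh
dehumidifier: 384 W × 7.51 h = 2,884 Wh = 2.884 kWh
3D printer: 149 W × 4.29 h = 639 Wh = 0.6392 kWh
Total energy = 5.616 + 0.0736 + 0.2499 + 2.884 + 0.6392 = 9.463 kWh
Cost = 9.463 kWh × $0.118 = $1.12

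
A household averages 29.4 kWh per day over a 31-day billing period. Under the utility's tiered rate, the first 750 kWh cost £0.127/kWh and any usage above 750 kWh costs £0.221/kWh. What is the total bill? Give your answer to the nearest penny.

Usage = 29.4 kWh/day × 31 days = 911.4 kWh
First 750 kWh × £0.127 = £95.25
Remaining 161.4 kWh × £0.221 = £35.67
Total = £130.92

£130.92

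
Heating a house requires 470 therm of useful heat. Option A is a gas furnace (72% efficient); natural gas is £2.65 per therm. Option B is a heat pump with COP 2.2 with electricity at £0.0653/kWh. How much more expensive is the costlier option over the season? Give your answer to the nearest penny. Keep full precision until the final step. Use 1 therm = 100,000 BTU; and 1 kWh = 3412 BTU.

Heat load = 470 therm × 100,000 = 47,000,000 BTU
Gas: input = 47,000,000 / 0.72 = 65,277,778 BTU = 652.8 therm → 652.8 × £2.65 = £1,729.86
Heat pump: 47,000,000 BTU / 3412 = 13,770 kWh heat; / 2.2 = 6,261 kWh in → × £0.0653 = £408.86
Difference = |£1,729.86 − £408.86| = £1,321.00

£1321.00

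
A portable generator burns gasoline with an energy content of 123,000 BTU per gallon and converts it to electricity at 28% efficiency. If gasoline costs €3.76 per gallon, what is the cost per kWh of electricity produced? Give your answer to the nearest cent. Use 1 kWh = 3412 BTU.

€0.37

Electrical output per gallon = 123,000 BTU × 0.28 / 3412 BTU/kWh = 10.09 kWh
Cost per kWh = €3.76 / 10.09 kWh = €0.373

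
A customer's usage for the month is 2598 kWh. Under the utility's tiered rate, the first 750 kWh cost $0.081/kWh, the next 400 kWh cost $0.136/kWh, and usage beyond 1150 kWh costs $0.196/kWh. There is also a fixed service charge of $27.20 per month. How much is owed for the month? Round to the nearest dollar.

$426

First 750 kWh × $0.081 = $60.75
Next 400 kWh × $0.136 = $54.40
Remaining 1448 kWh × $0.196 = $283.81
Energy charge = $398.96; + service $27.20 = $426.16 ≈ $426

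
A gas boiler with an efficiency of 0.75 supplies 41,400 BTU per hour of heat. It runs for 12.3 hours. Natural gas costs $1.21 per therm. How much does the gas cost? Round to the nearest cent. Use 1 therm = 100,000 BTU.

Heat delivered = 41,400 BTU/h × 12.3 h = 509,220 BTU
Gas input = 509,220 / 0.75 = 678,960 BTU
= 678,960 / 100,000 = 6.79 therm
Cost = 6.79 × $1.21/therm = $8.22

$8.22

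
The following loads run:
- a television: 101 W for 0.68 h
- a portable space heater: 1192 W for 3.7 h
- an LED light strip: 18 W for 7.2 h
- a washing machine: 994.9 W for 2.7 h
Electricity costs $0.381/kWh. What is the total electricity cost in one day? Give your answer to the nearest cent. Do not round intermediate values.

$2.78

television: 101 W × 0.68 h = 69 Wh = 0.06868 kWh
portable space heater: 1192 W × 3.7 h = 4,410 Wh = 4.41 kWh
LED light strip: 18 W × 7.2 h = 130 Wh = 0.1296 kWh
washing machine: 994.9 W × 2.7 h = 2,686 Wh = 2.686 kWh
Total energy = 0.06868 + 4.41 + 0.1296 + 2.686 = 7.295 kWh
Cost = 7.295 kWh × $0.381 = $2.78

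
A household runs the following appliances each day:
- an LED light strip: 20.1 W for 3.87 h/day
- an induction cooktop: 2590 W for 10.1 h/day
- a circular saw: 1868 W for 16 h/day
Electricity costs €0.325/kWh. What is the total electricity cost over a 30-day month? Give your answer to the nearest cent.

€547.22

LED light strip: 20.1 W × 3.87 h × 30 d = 2,334 Wh = 2.334 kWh
induction cooktop: 2590 W × 10.1 h × 30 d = 784,770 Wh = 784.8 kWh
circular saw: 1868 W × 16 h × 30 d = 896,640 Wh = 896.6 kWh
Total energy = 2.334 + 784.8 + 896.6 = 1,684 kWh
Cost = 1,684 kWh × €0.325 = €547.22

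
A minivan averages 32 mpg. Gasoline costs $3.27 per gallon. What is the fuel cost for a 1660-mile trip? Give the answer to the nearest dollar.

$170

Fuel = 1660 mi / 32 mpg = 51.88 gal
Cost = 51.88 gal × $3.27/gal = $169.63 ≈ $170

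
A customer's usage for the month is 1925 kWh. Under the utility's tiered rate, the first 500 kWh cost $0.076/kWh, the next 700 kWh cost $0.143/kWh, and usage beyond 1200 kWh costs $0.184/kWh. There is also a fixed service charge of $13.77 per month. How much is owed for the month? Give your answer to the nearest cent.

First 500 kWh × $0.076 = $38.00
Next 700 kWh × $0.143 = $100.10
Remaining 725 kWh × $0.184 = $133.40
Energy charge = $271.50; + service $13.77 = $285.27

$285.27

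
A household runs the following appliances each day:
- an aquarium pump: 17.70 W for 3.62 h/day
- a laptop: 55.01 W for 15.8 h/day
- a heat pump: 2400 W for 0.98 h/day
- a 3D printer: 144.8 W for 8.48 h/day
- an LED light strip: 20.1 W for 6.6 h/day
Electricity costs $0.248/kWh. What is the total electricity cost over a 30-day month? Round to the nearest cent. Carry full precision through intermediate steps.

aquarium pump: 17.70 W × 3.62 h × 30 d = 1,922 Wh = 1.922 kWh
laptop: 55.01 W × 15.8 h × 30 d = 26,075 Wh = 26.07 kWh
heat pump: 2400 W × 0.98 h × 30 d = 70,560 Wh = 70.56 kWh
3D printer: 144.8 W × 8.48 h × 30 d = 36,837 Wh = 36.84 kWh
LED light strip: 20.1 W × 6.6 h × 30 d = 3,980 Wh = 3.98 kWh
Total energy = 1.922 + 26.07 + 70.56 + 36.84 + 3.98 = 139.4 kWh
Cost = 139.4 kWh × $0.248 = $34.56

$34.56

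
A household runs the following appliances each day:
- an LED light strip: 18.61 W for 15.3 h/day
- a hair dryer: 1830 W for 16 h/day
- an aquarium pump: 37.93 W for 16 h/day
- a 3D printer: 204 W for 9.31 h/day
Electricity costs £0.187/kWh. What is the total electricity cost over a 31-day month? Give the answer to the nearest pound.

LED light strip: 18.61 W × 15.3 h × 31 d = 8,827 Wh = 8.827 kWh
hair dryer: 1830 W × 16 h × 31 d = 907,680 Wh = 907.7 kWh
aquarium pump: 37.93 W × 16 h × 31 d = 18,813 Wh = 18.81 kWh
3D printer: 204 W × 9.31 h × 31 d = 58,876 Wh = 58.88 kWh
Total energy = 8.827 + 907.7 + 18.81 + 58.88 = 994.2 kWh
Cost = 994.2 kWh × £0.187 = £185.91 ≈ £186

£186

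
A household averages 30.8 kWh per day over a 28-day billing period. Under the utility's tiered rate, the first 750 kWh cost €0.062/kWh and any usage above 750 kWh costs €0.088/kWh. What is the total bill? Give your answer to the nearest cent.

€56.39

Usage = 30.8 kWh/day × 28 days = 862.4 kWh
First 750 kWh × €0.062 = €46.50
Remaining 112.4 kWh × €0.088 = €9.89
Total = €56.39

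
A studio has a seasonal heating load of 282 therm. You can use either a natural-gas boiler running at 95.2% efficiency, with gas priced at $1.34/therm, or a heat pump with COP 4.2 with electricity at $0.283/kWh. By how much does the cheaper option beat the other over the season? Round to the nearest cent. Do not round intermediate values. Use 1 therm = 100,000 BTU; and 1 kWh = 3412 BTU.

Heat load = 282 therm × 100,000 = 28,200,000 BTU
Gas: input = 28,200,000 / 0.952 = 29,621,849 BTU = 296.2 therm → 296.2 × $1.34 = $396.93
Heat pump: 28,200,000 BTU / 3412 = 8,265 kWh heat; / 4.2 = 1,968 kWh in → × $0.283 = $556.90
Difference = |$396.93 − $556.90| = $159.97

$159.97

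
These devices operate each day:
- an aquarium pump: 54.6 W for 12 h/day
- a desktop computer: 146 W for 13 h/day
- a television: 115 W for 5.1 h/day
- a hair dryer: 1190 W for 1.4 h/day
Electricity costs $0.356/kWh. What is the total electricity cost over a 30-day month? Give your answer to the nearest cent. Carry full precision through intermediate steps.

$51.32

aquarium pump: 54.6 W × 12 h × 30 d = 19,656 Wh = 19.66 kWh
desktop computer: 146 W × 13 h × 30 d = 56,940 Wh = 56.94 kWh
television: 115 W × 5.1 h × 30 d = 17,595 Wh = 17.59 kWh
hair dryer: 1190 W × 1.4 h × 30 d = 49,980 Wh = 49.98 kWh
Total energy = 19.66 + 56.94 + 17.59 + 49.98 = 144.2 kWh
Cost = 144.2 kWh × $0.356 = $51.32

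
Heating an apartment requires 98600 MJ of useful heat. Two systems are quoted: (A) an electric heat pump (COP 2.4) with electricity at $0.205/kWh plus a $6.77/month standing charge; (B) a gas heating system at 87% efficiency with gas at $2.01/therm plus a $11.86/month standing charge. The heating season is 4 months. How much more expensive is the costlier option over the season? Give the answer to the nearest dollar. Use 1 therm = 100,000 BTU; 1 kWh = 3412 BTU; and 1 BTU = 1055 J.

$160

Heat load = 98600 MJ = 98,600,000,000 J / 1055 = 93,459,716 BTU
Gas: input = 93,459,716 / 0.87 = 107,424,961 BTU = 1,074 therm → 1,074 × $2.01 = $2,159.24; + 4 × $11.86 standing = $2,206.68
Heat pump: 93,459,716 BTU / 3412 = 27,390 kWh heat; / 2.4 = 11,410 kWh in → × $0.205 = $2,339.69; + 4 × $6.77 standing = $2,366.77
Difference = |$2,206.68 − $2,366.77| = $160.09 ≈ $160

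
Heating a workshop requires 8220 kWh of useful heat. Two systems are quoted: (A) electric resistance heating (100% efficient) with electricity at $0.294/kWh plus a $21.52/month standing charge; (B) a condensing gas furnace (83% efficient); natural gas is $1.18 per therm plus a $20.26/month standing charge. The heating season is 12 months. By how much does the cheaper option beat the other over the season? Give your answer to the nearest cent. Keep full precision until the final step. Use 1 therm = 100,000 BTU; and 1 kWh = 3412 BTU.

Heat load = 8220 kWh × 3412 = 28,046,640 BTU
Gas: input = 28,046,640 / 0.83 = 33,791,133 BTU = 337.9 therm → 337.9 × $1.18 = $398.74; + 12 × $20.26 standing = $641.86
Electric: 28,046,640 BTU / 3412 = 8,220 kWh → × $0.294 = $2,416.68; + 12 × $21.52 standing = $2,674.92
Difference = |$641.86 − $2,674.92| = $2,033.06

$2033.06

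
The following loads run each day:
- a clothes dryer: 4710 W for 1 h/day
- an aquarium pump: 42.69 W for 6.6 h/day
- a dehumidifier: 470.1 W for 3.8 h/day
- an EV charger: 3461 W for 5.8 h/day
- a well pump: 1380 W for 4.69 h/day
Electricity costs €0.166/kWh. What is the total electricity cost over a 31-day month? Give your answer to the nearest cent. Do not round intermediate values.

clothes dryer: 4710 W × 1 h × 31 d = 146,010 Wh = 146 kWh
aquarium pump: 42.69 W × 6.6 h × 31 d = 8,734 Wh = 8.734 kWh
dehumidifier: 470.1 W × 3.8 h × 31 d = 55,378 Wh = 55.38 kWh
EV charger: 3461 W × 5.8 h × 31 d = 622,288 Wh = 622.3 kWh
well pump: 1380 W × 4.69 h × 31 d = 200,638 Wh = 200.6 kWh
Total energy = 146 + 8.734 + 55.38 + 622.3 + 200.6 = 1,033 kWh
Cost = 1,033 kWh × €0.166 = €171.49

€171.49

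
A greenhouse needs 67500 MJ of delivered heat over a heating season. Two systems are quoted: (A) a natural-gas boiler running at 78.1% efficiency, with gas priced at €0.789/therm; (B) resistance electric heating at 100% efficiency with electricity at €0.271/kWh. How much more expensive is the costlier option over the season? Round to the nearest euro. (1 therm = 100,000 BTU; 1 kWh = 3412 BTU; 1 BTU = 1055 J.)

Heat load = 67500 MJ = 67,500,000,000 J / 1055 = 63,981,043 BTU
Gas: input = 63,981,043 / 0.781 = 81,921,950 BTU = 819.2 therm → 819.2 × €0.789 = €646.36
Electric: 63,981,043 BTU / 3412 = 18,750 kWh → × €0.271 = €5,081.73
Difference = |€646.36 − €5,081.73| = €4,435.37 ≈ €4435

€4435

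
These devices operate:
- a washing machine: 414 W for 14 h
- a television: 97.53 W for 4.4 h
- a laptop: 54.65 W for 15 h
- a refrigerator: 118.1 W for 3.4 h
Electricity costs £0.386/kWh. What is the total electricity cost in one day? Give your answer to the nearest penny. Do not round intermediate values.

washing machine: 414 W × 14 h = 5,796 Wh = 5.796 kWh
television: 97.53 W × 4.4 h = 429 Wh = 0.4291 kWh
laptop: 54.65 W × 15 h = 820 Wh = 0.8197 kWh
refrigerator: 118.1 W × 3.4 h = 402 Wh = 0.4015 kWh
Total energy = 5.796 + 0.4291 + 0.8197 + 0.4015 = 7.446 kWh
Cost = 7.446 kWh × £0.386 = £2.87

£2.87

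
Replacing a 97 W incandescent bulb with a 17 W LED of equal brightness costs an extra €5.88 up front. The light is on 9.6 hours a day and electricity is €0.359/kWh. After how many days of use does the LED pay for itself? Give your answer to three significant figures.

21.3 days

Power saved = 97 − 17 = 80 W
Daily energy saved = 80 W × 9.6 h = 768 Wh = 0.768 kWh
Daily savings = 0.768 × €0.359 = €0.2757
Payback = €5.88 / €0.2757 per day = 21.33 days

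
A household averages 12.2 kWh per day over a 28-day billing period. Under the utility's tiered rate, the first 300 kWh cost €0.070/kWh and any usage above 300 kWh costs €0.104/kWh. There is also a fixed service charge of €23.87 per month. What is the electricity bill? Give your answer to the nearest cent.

€49.20

Usage = 12.2 kWh/day × 28 days = 341.6 kWh
First 300 kWh × €0.070 = €21.00
Remaining 41.6 kWh × €0.104 = €4.33
Energy charge = €25.33; + service €23.87 = €49.20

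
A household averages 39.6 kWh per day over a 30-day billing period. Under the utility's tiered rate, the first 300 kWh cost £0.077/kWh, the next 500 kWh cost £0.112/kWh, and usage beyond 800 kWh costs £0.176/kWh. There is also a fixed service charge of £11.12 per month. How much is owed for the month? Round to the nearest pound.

£159

Usage = 39.6 kWh/day × 30 days = 1188 kWh
First 300 kWh × £0.077 = £23.10
Next 500 kWh × £0.112 = £56.00
Remaining 388 kWh × £0.176 = £68.29
Energy charge = £147.39; + service £11.12 = £158.51 ≈ £159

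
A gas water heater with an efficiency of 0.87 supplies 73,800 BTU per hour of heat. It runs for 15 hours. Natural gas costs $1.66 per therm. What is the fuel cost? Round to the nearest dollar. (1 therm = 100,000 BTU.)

Heat delivered = 73,800 BTU/h × 15 h = 1,107,000 BTU
Gas input = 1,107,000 / 0.87 = 1,272,414 BTU
= 1,272,414 / 100,000 = 12.72 therm
Cost = 12.72 × $1.66/therm = $21.12 ≈ $21

$21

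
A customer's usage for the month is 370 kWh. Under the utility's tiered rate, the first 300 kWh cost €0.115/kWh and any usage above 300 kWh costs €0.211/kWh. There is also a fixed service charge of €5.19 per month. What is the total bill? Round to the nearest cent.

First 300 kWh × €0.115 = €34.50
Remaining 70 kWh × €0.211 = €14.77
Energy charge = €49.27; + service €5.19 = €54.46

€54.46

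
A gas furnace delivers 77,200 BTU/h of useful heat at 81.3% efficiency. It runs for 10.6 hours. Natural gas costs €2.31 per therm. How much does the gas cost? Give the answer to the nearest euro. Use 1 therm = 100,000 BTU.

Heat delivered = 77,200 BTU/h × 10.6 h = 818,320 BTU
Gas input = 818,320 / 0.813 = 1,006,544 BTU
= 1,006,544 / 100,000 = 10.07 therm
Cost = 10.07 × €2.31/therm = €23.25 ≈ €23

€23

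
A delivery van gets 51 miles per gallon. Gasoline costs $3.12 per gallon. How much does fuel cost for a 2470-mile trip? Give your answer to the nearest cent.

Fuel = 2470 mi / 51 mpg = 48.43 gal
Cost = 48.43 gal × $3.12/gal = $151.11

$151.11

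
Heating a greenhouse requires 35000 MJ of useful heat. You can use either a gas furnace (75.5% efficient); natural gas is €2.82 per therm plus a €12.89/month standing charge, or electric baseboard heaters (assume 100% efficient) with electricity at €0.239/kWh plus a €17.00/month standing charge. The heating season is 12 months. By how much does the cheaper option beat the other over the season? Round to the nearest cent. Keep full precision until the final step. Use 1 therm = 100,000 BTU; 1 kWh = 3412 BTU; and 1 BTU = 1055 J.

€1134.02

Heat load = 35000 MJ = 35,000,000,000 J / 1055 = 33,175,355 BTU
Gas: input = 33,175,355 / 0.755 = 43,940,868 BTU = 439.4 therm → 439.4 × €2.82 = €1,239.13; + 12 × €12.89 standing = €1,393.81
Electric: 33,175,355 BTU / 3412 = 9,723 kWh → × €0.239 = €2,323.83; + 12 × €17.00 standing = €2,527.83
Difference = |€1,393.81 − €2,527.83| = €1,134.02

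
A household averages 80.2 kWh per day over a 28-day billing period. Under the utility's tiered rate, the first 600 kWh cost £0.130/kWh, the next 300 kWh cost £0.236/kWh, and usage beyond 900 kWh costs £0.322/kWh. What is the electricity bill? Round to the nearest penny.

£582.08

Usage = 80.2 kWh/day × 28 days = 2245.6 kWh
First 600 kWh × £0.130 = £78.00
Next 300 kWh × £0.236 = £70.80
Remaining 1345.6 kWh × £0.322 = £433.28
Total = £582.08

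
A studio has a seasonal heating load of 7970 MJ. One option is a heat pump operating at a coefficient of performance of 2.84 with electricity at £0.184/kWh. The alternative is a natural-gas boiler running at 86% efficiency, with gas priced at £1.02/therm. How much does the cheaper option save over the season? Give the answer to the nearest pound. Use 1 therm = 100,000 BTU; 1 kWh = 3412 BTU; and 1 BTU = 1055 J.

£54

Heat load = 7970 MJ = 7,970,000,000 J / 1055 = 7,554,502 BTU
Gas: input = 7,554,502 / 0.86 = 8,784,305 BTU = 87.84 therm → 87.84 × £1.02 = £89.60
Heat pump: 7,554,502 BTU / 3412 = 2,214 kWh heat; / 2.84 = 779.6 kWh in → × £0.184 = £143.45
Difference = |£89.60 − £143.45| = £53.85 ≈ £54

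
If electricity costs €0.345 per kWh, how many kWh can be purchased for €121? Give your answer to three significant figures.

351 kWh

€121 / €0.345 per kWh = 350.7 kWh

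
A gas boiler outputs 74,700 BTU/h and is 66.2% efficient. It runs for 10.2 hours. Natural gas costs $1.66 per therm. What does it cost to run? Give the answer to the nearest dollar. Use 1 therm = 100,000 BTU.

$19

Heat delivered = 74,700 BTU/h × 10.2 h = 761,940 BTU
Gas input = 761,940 / 0.662 = 1,150,967 BTU
= 1,150,967 / 100,000 = 11.51 therm
Cost = 11.51 × $1.66/therm = $19.11 ≈ $19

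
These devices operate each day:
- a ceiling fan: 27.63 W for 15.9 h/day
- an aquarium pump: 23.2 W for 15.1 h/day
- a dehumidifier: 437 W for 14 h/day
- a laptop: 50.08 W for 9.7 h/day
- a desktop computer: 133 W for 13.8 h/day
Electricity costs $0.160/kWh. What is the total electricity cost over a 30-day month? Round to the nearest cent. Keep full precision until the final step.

$44.30

ceiling fan: 27.63 W × 15.9 h × 30 d = 13,180 Wh = 13.18 kWh
aquarium pump: 23.2 W × 15.1 h × 30 d = 10,510 Wh = 10.51 kWh
dehumidifier: 437 W × 14 h × 30 d = 183,540 Wh = 183.5 kWh
laptop: 50.08 W × 9.7 h × 30 d = 14,573 Wh = 14.57 kWh
desktop computer: 133 W × 13.8 h × 30 d = 55,062 Wh = 55.06 kWh
Total energy = 13.18 + 10.51 + 183.5 + 14.57 + 55.06 = 276.9 kWh
Cost = 276.9 kWh × $0.160 = $44.30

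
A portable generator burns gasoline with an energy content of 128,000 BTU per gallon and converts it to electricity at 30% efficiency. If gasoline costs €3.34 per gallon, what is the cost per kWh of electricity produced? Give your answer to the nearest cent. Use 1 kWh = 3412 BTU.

€0.30

Electrical output per gallon = 128,000 BTU × 0.30 / 3412 BTU/kWh = 11.25 kWh
Cost per kWh = €3.34 / 11.25 kWh = €0.297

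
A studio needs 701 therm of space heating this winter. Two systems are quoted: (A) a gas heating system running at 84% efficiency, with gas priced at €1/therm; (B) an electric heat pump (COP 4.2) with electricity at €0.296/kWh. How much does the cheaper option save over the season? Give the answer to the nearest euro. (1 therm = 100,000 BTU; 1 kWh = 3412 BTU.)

€613

Heat load = 701 therm × 100,000 = 70,100,000 BTU
Gas: input = 70,100,000 / 0.84 = 83,452,381 BTU = 834.5 therm → 834.5 × €1 = €834.52
Heat pump: 70,100,000 BTU / 3412 = 20,550 kWh heat; / 4.2 = 4,892 kWh in → × €0.296 = €1,447.94
Difference = |€834.52 − €1,447.94| = €613.42 ≈ €613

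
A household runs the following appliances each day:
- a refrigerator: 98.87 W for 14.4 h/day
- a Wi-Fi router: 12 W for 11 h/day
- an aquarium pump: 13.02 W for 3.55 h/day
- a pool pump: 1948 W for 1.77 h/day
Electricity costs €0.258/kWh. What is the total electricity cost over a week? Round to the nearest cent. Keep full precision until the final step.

refrigerator: 98.87 W × 14.4 h × 7 d = 9,966 Wh = 9.966 kWh
Wi-Fi router: 12 W × 11 h × 7 d = 924 Wh = 0.924 kWh
aquarium pump: 13.02 W × 3.55 h × 7 d = 324 Wh = 0.3235 kWh
pool pump: 1948 W × 1.77 h × 7 d = 24,136 Wh = 24.14 kWh
Total energy = 9.966 + 0.924 + 0.3235 + 24.14 = 35.35 kWh
Cost = 35.35 kWh × €0.258 = €9.12

€9.12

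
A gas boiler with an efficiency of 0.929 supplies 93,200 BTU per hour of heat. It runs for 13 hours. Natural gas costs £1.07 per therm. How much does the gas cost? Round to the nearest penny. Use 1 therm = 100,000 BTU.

£13.95

Heat delivered = 93,200 BTU/h × 13 h = 1,211,600 BTU
Gas input = 1,211,600 / 0.929 = 1,304,198 BTU
= 1,304,198 / 100,000 = 13.04 therm
Cost = 13.04 × £1.07/therm = £13.95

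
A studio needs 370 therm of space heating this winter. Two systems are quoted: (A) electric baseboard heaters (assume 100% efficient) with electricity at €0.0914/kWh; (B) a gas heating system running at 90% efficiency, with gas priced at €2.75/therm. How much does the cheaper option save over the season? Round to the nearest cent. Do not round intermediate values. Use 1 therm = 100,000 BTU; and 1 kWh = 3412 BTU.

Heat load = 370 therm × 100,000 = 37,000,000 BTU
Gas: input = 37,000,000 / 0.90 = 41,111,111 BTU = 411.1 therm → 411.1 × €2.75 = €1,130.56
Electric: 37,000,000 BTU / 3412 = 10,840 kWh → × €0.0914 = €991.15
Difference = |€1,130.56 − €991.15| = €139.41

€139.41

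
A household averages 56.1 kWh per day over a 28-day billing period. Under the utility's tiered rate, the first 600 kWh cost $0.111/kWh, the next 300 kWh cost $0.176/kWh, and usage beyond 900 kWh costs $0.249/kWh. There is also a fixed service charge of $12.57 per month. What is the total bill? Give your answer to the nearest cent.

$299.00

Usage = 56.1 kWh/day × 28 days = 1570.8 kWh
First 600 kWh × $0.111 = $66.60
Next 300 kWh × $0.176 = $52.80
Remaining 670.8 kWh × $0.249 = $167.03
Energy charge = $286.43; + service $12.57 = $299.00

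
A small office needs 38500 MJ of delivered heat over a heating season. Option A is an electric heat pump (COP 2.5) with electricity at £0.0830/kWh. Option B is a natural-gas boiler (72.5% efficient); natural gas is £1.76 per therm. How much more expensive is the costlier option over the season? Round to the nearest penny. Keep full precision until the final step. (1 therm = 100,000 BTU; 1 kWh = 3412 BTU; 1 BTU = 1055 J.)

£530.81

Heat load = 38500 MJ = 38,500,000,000 J / 1055 = 36,492,891 BTU
Gas: input = 36,492,891 / 0.725 = 50,335,022 BTU = 503.4 therm → 503.4 × £1.76 = £885.90
Heat pump: 36,492,891 BTU / 3412 = 10,700 kWh heat; / 2.5 = 4,278 kWh in → × £0.0830 = £355.09
Difference = |£885.90 − £355.09| = £530.81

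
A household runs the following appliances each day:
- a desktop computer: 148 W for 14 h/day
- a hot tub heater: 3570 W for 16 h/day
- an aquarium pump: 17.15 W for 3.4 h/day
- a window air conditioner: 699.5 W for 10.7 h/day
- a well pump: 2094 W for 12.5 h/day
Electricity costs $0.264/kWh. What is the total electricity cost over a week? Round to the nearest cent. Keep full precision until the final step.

desktop computer: 148 W × 14 h × 7 d = 14,504 Wh = 14.5 kWh
hot tub heater: 3570 W × 16 h × 7 d = 399,840 Wh = 399.8 kWh
aquarium pump: 17.15 W × 3.4 h × 7 d = 408 Wh = 0.4082 kWh
window air conditioner: 699.5 W × 10.7 h × 7 d = 52,393 Wh = 52.39 kWh
well pump: 2094 W × 12.5 h × 7 d = 183,225 Wh = 183.2 kWh
Total energy = 14.5 + 399.8 + 0.4082 + 52.39 + 183.2 = 650.4 kWh
Cost = 650.4 kWh × $0.264 = $171.70

$171.70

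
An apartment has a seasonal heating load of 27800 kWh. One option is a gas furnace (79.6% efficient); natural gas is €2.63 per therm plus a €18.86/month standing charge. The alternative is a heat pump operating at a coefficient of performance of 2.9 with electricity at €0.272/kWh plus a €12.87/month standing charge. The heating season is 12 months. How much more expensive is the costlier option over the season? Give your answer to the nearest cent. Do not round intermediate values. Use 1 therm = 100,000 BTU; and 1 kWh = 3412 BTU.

€598.41

Heat load = 27800 kWh × 3412 = 94,853,600 BTU
Gas: input = 94,853,600 / 0.796 = 119,162,814 BTU = 1,192 therm → 1,192 × €2.63 = €3,133.98; + 12 × €18.86 standing = €3,360.30
Heat pump: 94,853,600 BTU / 3412 = 27,800 kWh heat; / 2.9 = 9,586 kWh in → × €0.272 = €2,607.45; + 12 × €12.87 standing = €2,761.89
Difference = |€3,360.30 − €2,761.89| = €598.41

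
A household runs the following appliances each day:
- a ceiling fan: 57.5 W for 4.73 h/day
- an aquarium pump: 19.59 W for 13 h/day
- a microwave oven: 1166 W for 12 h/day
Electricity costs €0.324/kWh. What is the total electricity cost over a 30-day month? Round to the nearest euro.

ceiling fan: 57.5 W × 4.73 h × 30 d = 8,159 Wh = 8.159 kWh
aquarium pump: 19.59 W × 13 h × 30 d = 7,640 Wh = 7.64 kWh
microwave oven: 1166 W × 12 h × 30 d = 419,760 Wh = 419.8 kWh
Total energy = 8.159 + 7.64 + 419.8 = 435.6 kWh
Cost = 435.6 kWh × €0.324 = €141.12 ≈ €141

€141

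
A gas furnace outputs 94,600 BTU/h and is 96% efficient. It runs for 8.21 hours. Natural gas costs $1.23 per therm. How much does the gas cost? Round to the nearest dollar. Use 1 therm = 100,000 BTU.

Heat delivered = 94,600 BTU/h × 8.21 h = 776,666 BTU
Gas input = 776,666 / 0.96 = 809,027 BTU
= 809,027 / 100,000 = 8.09 therm
Cost = 8.09 × $1.23/therm = $9.95 ≈ $10

$10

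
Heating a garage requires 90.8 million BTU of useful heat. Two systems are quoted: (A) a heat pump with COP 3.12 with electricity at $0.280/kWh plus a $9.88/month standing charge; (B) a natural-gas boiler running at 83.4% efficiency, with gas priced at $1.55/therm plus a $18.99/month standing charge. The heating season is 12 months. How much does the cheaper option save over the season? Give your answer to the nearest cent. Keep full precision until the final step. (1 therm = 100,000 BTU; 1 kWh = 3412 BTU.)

Heat load = 90.8 × 10⁶ BTU = 90,800,000 BTU
Gas: input = 90,800,000 / 0.834 = 108,872,902 BTU = 1,089 therm → 1,089 × $1.55 = $1,687.53; + 12 × $18.99 standing = $1,915.41
Heat pump: 90,800,000 BTU / 3412 = 26,610 kWh heat; / 3.12 = 8,529 kWh in → × $0.280 = $2,388.25; + 12 × $9.88 standing = $2,506.81
Difference = |$1,915.41 − $2,506.81| = $591.40

$591.40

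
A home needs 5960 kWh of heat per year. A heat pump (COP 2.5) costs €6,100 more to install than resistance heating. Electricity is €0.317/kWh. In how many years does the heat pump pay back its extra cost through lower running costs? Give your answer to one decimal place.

Resistance: 5960 kWh × €0.317 = €1,889.32/yr
Heat pump: 5960 / 2.5 = 2384 kWh in → × €0.317 = €755.73/yr
Annual savings = €1,133.59
Payback = €6,100 / €1,133.59 = 5.38 years

5.4 years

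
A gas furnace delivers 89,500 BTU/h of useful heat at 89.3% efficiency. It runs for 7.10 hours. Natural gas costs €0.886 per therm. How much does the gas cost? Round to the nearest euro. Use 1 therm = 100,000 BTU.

€6

Heat delivered = 89,500 BTU/h × 7.10 h = 635,450 BTU
Gas input = 635,450 / 0.893 = 711,590 BTU
= 711,590 / 100,000 = 7.116 therm
Cost = 7.116 × €0.886/therm = €6.30 ≈ €6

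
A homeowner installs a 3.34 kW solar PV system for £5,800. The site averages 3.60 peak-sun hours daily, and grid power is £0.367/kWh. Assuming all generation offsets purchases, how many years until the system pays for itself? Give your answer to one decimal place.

3.6 years

Daily generation = 3.34 kW × 3.60 h = 12.02 kWh
Annual generation = 12.02 × 365 = 4388.8 kWh
Annual savings = 4388.8 × £0.367 = £1,610.67
Payback = £5,800 / £1,610.67 = 3.6 years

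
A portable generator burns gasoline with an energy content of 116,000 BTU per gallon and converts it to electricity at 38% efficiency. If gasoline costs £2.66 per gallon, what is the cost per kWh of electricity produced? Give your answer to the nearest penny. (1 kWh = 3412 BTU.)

Electrical output per gallon = 116,000 BTU × 0.38 / 3412 BTU/kWh = 12.92 kWh
Cost per kWh = £2.66 / 12.92 kWh = £0.206

£0.21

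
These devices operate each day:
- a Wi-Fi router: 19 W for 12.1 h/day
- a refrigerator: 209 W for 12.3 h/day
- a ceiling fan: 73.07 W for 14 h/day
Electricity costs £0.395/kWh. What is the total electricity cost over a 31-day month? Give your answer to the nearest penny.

Wi-Fi router: 19 W × 12.1 h × 31 d = 7,127 Wh = 7.127 kWh
refrigerator: 209 W × 12.3 h × 31 d = 79,692 Wh = 79.69 kWh
ceiling fan: 73.07 W × 14 h × 31 d = 31,712 Wh = 31.71 kWh
Total energy = 7.127 + 79.69 + 31.71 = 118.5 kWh
Cost = 118.5 kWh × £0.395 = £46.82

£46.82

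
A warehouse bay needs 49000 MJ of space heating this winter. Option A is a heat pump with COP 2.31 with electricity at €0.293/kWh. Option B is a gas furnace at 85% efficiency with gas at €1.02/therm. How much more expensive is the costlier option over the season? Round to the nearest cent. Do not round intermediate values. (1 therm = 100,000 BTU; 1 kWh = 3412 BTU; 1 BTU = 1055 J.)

Heat load = 49000 MJ = 49,000,000,000 J / 1055 = 46,445,498 BTU
Gas: input = 46,445,498 / 0.85 = 54,641,762 BTU = 546.4 therm → 546.4 × €1.02 = €557.35
Heat pump: 46,445,498 BTU / 3412 = 13,610 kWh heat; / 2.31 = 5,893 kWh in → × €0.293 = €1,726.59
Difference = |€557.35 − €1,726.59| = €1,169.25

€1169.25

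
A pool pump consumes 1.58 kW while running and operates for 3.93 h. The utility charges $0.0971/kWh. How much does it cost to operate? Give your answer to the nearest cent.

$0.60

Energy = 1580 W × 3.93 h = 6,209 Wh = 6.209 kWh
Cost = 6.209 kWh × $0.0971/kWh = $0.60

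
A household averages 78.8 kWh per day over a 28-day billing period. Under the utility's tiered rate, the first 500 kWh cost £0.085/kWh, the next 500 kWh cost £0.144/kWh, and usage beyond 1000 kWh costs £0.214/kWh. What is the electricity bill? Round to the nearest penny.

Usage = 78.8 kWh/day × 28 days = 2206.4 kWh
First 500 kWh × £0.085 = £42.50
Next 500 kWh × £0.144 = £72.00
Remaining 1206.4 kWh × £0.214 = £258.17
Total = £372.67

£372.67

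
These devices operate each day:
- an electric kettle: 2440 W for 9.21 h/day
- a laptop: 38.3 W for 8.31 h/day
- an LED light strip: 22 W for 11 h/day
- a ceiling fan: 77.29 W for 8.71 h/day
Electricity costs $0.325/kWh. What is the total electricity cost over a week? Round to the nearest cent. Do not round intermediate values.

electric kettle: 2440 W × 9.21 h × 7 d = 157,307 Wh = 157.3 kWh
laptop: 38.3 W × 8.31 h × 7 d = 2,228 Wh = 2.228 kWh
LED light strip: 22 W × 11 h × 7 d = 1,694 Wh = 1.694 kWh
ceiling fan: 77.29 W × 8.71 h × 7 d = 4,712 Wh = 4.712 kWh
Total energy = 157.3 + 2.228 + 1.694 + 4.712 = 165.9 kWh
Cost = 165.9 kWh × $0.325 = $53.93

$53.93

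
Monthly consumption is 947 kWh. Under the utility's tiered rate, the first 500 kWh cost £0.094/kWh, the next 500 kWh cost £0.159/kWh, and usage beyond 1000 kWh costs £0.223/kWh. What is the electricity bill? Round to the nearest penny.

First 500 kWh × £0.094 = £47.00
Next 447 kWh × £0.159 = £71.07
Remaining tier: 0 kWh (not reached)
Total = £118.07

£118.07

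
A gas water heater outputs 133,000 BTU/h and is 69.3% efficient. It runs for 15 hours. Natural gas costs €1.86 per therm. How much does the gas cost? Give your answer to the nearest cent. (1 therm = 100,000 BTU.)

Heat delivered = 133,000 BTU/h × 15 h = 1,995,000 BTU
Gas input = 1,995,000 / 0.693 = 2,878,788 BTU
= 2,878,788 / 100,000 = 28.79 therm
Cost = 28.79 × €1.86/therm = €53.55

€53.55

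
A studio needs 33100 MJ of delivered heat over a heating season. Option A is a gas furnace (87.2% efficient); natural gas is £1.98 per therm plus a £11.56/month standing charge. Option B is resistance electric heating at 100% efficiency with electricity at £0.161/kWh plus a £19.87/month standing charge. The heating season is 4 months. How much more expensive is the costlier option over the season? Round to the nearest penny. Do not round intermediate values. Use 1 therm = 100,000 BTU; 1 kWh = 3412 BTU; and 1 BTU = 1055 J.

£801.28

Heat load = 33100 MJ = 33,100,000,000 J / 1055 = 31,374,408 BTU
Gas: input = 31,374,408 / 0.872 = 35,979,825 BTU = 359.8 therm → 359.8 × £1.98 = £712.40; + 4 × £11.56 standing = £758.64
Electric: 31,374,408 BTU / 3412 = 9,195 kWh → × £0.161 = £1,480.45; + 4 × £19.87 standing = £1,559.93
Difference = |£758.64 − £1,559.93| = £801.28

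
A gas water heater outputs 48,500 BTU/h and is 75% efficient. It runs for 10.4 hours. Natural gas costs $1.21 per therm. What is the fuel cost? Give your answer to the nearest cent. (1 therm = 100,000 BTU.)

$8.14

Heat delivered = 48,500 BTU/h × 10.4 h = 504,400 BTU
Gas input = 504,400 / 0.75 = 672,533 BTU
= 672,533 / 100,000 = 6.725 therm
Cost = 6.725 × $1.21/therm = $8.14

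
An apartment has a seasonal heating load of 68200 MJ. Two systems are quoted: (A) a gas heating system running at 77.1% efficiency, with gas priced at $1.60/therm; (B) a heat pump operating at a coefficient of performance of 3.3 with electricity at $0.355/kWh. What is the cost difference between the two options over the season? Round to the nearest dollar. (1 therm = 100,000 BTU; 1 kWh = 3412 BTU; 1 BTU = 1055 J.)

Heat load = 68200 MJ = 68,200,000,000 J / 1055 = 64,644,550 BTU
Gas: input = 64,644,550 / 0.771 = 83,845,071 BTU = 838.5 therm → 838.5 × $1.60 = $1,341.52
Heat pump: 64,644,550 BTU / 3412 = 18,950 kWh heat; / 3.3 = 5,741 kWh in → × $0.355 = $2,038.16
Difference = |$1,341.52 − $2,038.16| = $696.63 ≈ $697

$697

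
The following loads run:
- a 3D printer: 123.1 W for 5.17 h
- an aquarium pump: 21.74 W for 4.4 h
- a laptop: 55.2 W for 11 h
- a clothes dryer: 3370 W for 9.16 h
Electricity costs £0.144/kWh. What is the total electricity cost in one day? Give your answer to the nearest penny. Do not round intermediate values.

3D printer: 123.1 W × 5.17 h = 636 Wh = 0.6364 kWh
aquarium pump: 21.74 W × 4.4 h = 96 Wh = 0.09566 kWh
laptop: 55.2 W × 11 h = 607 Wh = 0.6072 kWh
clothes dryer: 3370 W × 9.16 h = 30,869 Wh = 30.87 kWh
Total energy = 0.6364 + 0.09566 + 0.6072 + 30.87 = 32.21 kWh
Cost = 32.21 kWh × £0.144 = £4.64

£4.64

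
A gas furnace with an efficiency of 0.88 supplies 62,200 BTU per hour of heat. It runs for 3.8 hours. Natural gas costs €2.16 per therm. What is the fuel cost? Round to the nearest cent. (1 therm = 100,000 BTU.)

€5.80

Heat delivered = 62,200 BTU/h × 3.8 h = 236,360 BTU
Gas input = 236,360 / 0.88 = 268,591 BTU
= 268,591 / 100,000 = 2.686 therm
Cost = 2.686 × €2.16/therm = €5.80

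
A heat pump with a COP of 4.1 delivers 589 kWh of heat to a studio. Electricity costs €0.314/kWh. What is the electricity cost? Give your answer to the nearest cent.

€45.11

Electrical input = 589 kWh / 4.1 = 143.7 kWh
Cost = 143.7 × €0.314/kWh = €45.11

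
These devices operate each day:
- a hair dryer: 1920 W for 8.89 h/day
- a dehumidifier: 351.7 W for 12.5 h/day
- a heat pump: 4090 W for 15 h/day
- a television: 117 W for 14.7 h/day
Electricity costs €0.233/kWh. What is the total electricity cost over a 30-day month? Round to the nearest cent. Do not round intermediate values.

hair dryer: 1920 W × 8.89 h × 30 d = 512,064 Wh = 512.1 kWh
dehumidifier: 351.7 W × 12.5 h × 30 d = 131,888 Wh = 131.9 kWh
heat pump: 4090 W × 15 h × 30 d = 1,840,500 Wh = 1,840 kWh
television: 117 W × 14.7 h × 30 d = 51,597 Wh = 51.6 kWh
Total energy = 512.1 + 131.9 + 1,840 + 51.6 = 2,536 kWh
Cost = 2,536 kWh × €0.233 = €590.90

€590.90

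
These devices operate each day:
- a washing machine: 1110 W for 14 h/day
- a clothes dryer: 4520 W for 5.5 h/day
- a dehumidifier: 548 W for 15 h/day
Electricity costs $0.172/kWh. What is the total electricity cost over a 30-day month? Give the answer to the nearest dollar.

washing machine: 1110 W × 14 h × 30 d = 466,200 Wh = 466.2 kWh
clothes dryer: 4520 W × 5.5 h × 30 d = 745,800 Wh = 745.8 kWh
dehumidifier: 548 W × 15 h × 30 d = 246,600 Wh = 246.6 kWh
Total energy = 466.2 + 745.8 + 246.6 = 1,459 kWh
Cost = 1,459 kWh × $0.172 = $250.88 ≈ $251

$251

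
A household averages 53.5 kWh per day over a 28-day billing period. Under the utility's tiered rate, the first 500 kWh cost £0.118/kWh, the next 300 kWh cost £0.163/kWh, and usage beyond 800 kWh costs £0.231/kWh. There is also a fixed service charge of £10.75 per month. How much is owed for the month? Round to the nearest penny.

£279.89

Usage = 53.5 kWh/day × 28 days = 1498 kWh
First 500 kWh × £0.118 = £59.00
Next 300 kWh × £0.163 = £48.90
Remaining 698 kWh × £0.231 = £161.24
Energy charge = £269.14; + service £10.75 = £279.89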